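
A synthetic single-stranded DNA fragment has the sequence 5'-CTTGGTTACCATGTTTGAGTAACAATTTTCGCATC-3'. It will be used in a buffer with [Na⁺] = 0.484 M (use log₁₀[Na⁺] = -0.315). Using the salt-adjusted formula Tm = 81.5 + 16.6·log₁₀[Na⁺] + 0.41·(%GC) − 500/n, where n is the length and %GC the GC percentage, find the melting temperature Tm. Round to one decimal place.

Length n = 35. Counting bases: G=6, T=14, C=7, A=8
G+C = 13, so %GC = 13/35 × 100 = 37.143%
Salt term: 16.6 × (-0.315) = -5.229
GC term: 0.41 × 37.143 = 15.229; length term: −500/35 = −14.286
Tm = 81.5 + (-5.229) + 15.229 − 14.286 = 77.214 → 77.2°C

77.2°C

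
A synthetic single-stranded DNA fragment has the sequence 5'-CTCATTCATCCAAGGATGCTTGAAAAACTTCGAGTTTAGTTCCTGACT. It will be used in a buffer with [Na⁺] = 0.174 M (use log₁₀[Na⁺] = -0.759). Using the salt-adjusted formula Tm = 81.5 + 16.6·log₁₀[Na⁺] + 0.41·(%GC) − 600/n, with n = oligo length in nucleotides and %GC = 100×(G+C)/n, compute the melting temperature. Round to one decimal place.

72.6°C

Length n = 48. A=13, T=16, C=11, G=8
G+C = 19, so %GC = 19/48 × 100 = 39.583%
Salt term: 16.6 × (-0.759) = -12.599
GC term: 0.41 × 39.583 = 16.229; length term: −600/48 = −12.5
Tm = 81.5 + (-12.599) + 16.229 − 12.5 = 72.63 → 72.6°C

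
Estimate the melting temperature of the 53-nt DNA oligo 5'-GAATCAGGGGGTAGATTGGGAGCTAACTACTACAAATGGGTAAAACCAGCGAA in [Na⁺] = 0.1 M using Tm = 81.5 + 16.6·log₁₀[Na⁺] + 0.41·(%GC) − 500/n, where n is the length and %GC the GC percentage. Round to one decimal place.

Length n = 53. G=16, T=9, C=8, A=20
G+C = 24, so %GC = 24/53 × 100 = 45.283%
Salt term: 16.6 × (-1) = -16.6
GC term: 0.41 × 45.283 = 18.566; length term: −500/53 = −9.434
Tm = 81.5 + (-16.6) + 18.566 − 9.434 = 74.032 → 74.0°C

74.0°C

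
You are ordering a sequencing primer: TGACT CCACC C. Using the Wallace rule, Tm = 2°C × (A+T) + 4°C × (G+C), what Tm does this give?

36°C

Counting bases: C=6, A=2, G=1, T=2
A+T = 4, G+C = 7
Tm = 2×4 + 4×7 = 36°C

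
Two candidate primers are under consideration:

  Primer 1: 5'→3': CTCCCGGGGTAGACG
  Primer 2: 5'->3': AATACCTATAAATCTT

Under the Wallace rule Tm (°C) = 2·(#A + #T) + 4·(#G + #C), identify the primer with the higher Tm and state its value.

Primer 1, 52°C

Primer 1: A+T=4, G+C=11 → Tm = 2(4)+4(11) = 52°C
Primer 2: A+T=13, G+C=3 → Tm = 2(13)+4(3) = 38°C
52°C vs 38°C → primer 1 is higher.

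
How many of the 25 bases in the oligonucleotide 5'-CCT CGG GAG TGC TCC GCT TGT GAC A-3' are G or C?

Counting bases: T=6, C=8, G=8, A=3
G+C = 8 + 8 = 16

16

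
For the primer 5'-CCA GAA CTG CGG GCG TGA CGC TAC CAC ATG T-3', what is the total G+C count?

19

C=10, T=5, A=7, G=9
G+C = 9 + 10 = 19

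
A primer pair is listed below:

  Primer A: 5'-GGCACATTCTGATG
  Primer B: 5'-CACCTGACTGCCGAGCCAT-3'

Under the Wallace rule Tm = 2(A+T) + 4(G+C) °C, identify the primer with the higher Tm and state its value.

Primer A: A+T=7, G+C=7 → Tm = 2(7)+4(7) = 42°C
Primer B: A+T=7, G+C=12 → Tm = 2(7)+4(12) = 62°C
42°C vs 62°C → primer B is higher.

Primer B, 62°C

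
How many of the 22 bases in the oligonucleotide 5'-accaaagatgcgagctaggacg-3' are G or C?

12

Base counts: C=5, T=2, G=7, A=8
G+C = 7 + 5 = 12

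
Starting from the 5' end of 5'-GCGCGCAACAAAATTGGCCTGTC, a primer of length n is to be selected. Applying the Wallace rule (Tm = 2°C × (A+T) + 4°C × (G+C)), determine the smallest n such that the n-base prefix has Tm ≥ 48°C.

First 15 bases: GCGCGCAACAAAATT → Tm = 44°C (< 48°C)
First 16 bases: GCGCGCAACAAAATTG → Tm = 48°C (≥ 48°C)
Each additional base adds 2°C (A/T) or 4°C (G/C), so Tm is non-decreasing in n; n = 16 is the first length to reach 48°C.

n = 16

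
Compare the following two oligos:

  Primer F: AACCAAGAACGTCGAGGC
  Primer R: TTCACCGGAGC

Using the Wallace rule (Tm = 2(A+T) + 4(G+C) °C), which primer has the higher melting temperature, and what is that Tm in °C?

Primer F: A+T=8, G+C=10 → Tm = 2(8)+4(10) = 56°C
Primer R: A+T=4, G+C=7 → Tm = 2(4)+4(7) = 36°C
56°C vs 36°C → primer F is higher.

Primer F, 56°C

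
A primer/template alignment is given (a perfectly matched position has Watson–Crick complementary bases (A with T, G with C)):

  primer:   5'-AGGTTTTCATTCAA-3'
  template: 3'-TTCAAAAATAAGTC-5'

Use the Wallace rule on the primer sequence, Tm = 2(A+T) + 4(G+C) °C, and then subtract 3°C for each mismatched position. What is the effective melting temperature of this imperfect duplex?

Primer base counts: A=4, T=6, G=2, C=2 → A+T=10, G+C=4
Perfect-match Tm = 2(10) + 4(4) = 20 + 16 = 36°C
Mismatches (positions where the bases are not complementary): 3 (at positions 2, 8, 14)
Effective Tm = 36 − 3×3 = 36 − 9 = 27°C

27°C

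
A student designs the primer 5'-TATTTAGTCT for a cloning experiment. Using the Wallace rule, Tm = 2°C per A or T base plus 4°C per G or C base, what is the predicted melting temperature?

24°C

Scanning the sequence gives T=6, C=1, A=2, G=1.
A+T = 8, G+C = 2
Tm = 4·2 + 2·8 = 8 + 16 = 24°C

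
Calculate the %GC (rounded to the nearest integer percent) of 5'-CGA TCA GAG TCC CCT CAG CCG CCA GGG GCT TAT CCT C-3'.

65%

Counting bases: C=15, T=7, A=6, G=9
G+C = 9 + 15 = 24 out of 37 bases
%GC = 24/37 × 100 = 64.86% ≈ 65%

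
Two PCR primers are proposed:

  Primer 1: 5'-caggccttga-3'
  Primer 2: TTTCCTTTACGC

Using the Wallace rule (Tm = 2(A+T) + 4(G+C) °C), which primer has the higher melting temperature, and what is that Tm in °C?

Primer 2, 34°C

Primer 1: A+T=4, G+C=6 → Tm = 2(4)+4(6) = 32°C
Primer 2: A+T=7, G+C=5 → Tm = 2(7)+4(5) = 34°C
32°C vs 34°C → primer 2 is higher.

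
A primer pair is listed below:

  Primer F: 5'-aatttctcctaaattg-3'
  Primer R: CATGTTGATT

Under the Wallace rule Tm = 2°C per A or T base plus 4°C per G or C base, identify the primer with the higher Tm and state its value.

Primer F, 40°C

Primer F: A+T=12, G+C=4 → Tm = 2(12)+4(4) = 40°C
Primer R: A+T=7, G+C=3 → Tm = 2(7)+4(3) = 26°C
40°C vs 26°C → primer F is higher.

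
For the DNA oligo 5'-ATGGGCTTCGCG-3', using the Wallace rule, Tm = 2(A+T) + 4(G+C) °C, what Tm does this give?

Base counts: C=3, A=1, G=5, T=3
A+T = 4, G+C = 8
Tm = 2×4 + 4×8 = 40°C

40°C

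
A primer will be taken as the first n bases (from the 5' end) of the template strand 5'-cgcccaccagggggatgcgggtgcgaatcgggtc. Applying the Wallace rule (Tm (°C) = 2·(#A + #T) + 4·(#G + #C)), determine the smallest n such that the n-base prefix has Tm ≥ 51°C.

First 13 bases: CGCCCACCAGGGG → Tm = 48°C (< 51°C)
First 14 bases: CGCCCACCAGGGGG → Tm = 52°C (≥ 51°C)
Each additional base adds 2°C (A/T) or 4°C (G/C), so Tm is non-decreasing in n; n = 14 is the first length to reach 51°C.

n = 14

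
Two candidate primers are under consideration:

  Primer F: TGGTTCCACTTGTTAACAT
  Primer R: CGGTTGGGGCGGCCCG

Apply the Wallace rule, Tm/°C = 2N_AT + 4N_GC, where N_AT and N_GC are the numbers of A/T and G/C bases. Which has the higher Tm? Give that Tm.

Primer F: A+T=12, G+C=7 → Tm = 2(12)+4(7) = 52°C
Primer R: A+T=2, G+C=14 → Tm = 2(2)+4(14) = 60°C
52°C vs 60°C → primer R is higher.

Primer R, 60°C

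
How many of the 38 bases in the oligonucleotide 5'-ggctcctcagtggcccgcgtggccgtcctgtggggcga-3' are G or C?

29

G=16, C=13, T=7, A=2
G+C = 16 + 13 = 29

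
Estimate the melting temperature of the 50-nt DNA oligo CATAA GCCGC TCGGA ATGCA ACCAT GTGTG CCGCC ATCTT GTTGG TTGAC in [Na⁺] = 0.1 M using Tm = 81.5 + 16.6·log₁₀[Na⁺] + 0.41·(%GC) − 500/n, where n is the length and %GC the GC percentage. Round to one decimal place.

77.0°C

Length n = 50. Scanning the sequence gives T=13, C=14, A=10, G=13.
G+C = 27, so %GC = 27/50 × 100 = 54%
Salt term: 16.6 × (-1) = -16.6
GC term: 0.41 × 54 = 22.14; length term: −500/50 = −10
Tm = 81.5 + (-16.6) + 22.14 − 10 = 77.04 → 77.0°C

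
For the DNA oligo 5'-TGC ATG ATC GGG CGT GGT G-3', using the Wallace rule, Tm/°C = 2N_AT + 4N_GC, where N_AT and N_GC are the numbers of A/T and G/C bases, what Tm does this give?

62°C

Base counts: T=5, C=3, G=9, A=2
AT pairs contribute 7, GC pairs contribute 12.
Tm = 2(7) + 4(12) = 14 + 48 = 62°C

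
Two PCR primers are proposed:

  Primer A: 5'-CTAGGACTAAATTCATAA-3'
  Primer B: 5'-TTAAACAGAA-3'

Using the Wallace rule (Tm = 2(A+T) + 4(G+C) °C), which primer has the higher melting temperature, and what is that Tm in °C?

Primer A: A+T=13, G+C=5 → Tm = 2(13)+4(5) = 46°C
Primer B: A+T=8, G+C=2 → Tm = 2(8)+4(2) = 24°C
46°C vs 24°C → primer A is higher.

Primer A, 46°C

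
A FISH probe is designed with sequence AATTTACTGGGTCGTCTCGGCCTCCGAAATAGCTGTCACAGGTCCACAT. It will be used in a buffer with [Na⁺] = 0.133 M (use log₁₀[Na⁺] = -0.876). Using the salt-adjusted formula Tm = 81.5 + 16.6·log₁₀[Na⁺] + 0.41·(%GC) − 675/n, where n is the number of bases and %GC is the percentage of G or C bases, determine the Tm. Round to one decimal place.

Length n = 49. Scanning the sequence gives T=13, A=11, G=11, C=14.
G+C = 25, so %GC = 25/49 × 100 = 51.02%
Salt term: 16.6 × (-0.876) = -14.542
GC term: 0.41 × 51.02 = 20.918; length term: −675/49 = −13.776
Tm = 81.5 + (-14.542) + 20.918 − 13.776 = 74.1 → 74.1°C

74.1°C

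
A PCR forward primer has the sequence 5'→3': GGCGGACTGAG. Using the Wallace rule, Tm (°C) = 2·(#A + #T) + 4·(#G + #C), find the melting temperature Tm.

Counting bases: A=2, G=6, C=2, T=1
A+T = 3, G+C = 8
Tm = 2(3) + 4(8) = 6 + 32 = 38°C

38°C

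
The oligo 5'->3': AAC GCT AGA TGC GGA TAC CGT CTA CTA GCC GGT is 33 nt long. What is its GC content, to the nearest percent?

Base counts: G=9, C=9, T=7, A=8
G+C = 9 + 9 = 18 out of 33 bases
%GC = 18/33 × 100 = 54.55% ≈ 55%

55%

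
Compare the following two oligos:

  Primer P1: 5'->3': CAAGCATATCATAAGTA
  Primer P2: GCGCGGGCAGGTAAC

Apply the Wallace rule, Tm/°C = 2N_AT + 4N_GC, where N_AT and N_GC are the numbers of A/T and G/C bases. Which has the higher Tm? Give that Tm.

Primer P2, 52°C

Primer P1: A+T=12, G+C=5 → Tm = 2(12)+4(5) = 44°C
Primer P2: A+T=4, G+C=11 → Tm = 2(4)+4(11) = 52°C
44°C vs 52°C → primer P2 is higher.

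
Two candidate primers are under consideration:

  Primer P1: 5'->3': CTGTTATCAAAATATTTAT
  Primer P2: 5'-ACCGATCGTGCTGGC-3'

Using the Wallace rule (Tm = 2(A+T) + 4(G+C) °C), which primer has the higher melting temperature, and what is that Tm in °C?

Primer P1: A+T=16, G+C=3 → Tm = 2(16)+4(3) = 44°C
Primer P2: A+T=5, G+C=10 → Tm = 2(5)+4(10) = 50°C
44°C vs 50°C → primer P2 is higher.

Primer P2, 50°C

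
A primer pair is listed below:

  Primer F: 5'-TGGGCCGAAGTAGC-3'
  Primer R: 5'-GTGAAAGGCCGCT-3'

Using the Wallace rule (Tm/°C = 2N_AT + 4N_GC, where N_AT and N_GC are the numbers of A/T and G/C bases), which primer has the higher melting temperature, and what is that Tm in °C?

Primer F, 46°C

Primer F: A+T=5, G+C=9 → Tm = 2(5)+4(9) = 46°C
Primer R: A+T=5, G+C=8 → Tm = 2(5)+4(8) = 42°C
46°C vs 42°C → primer F is higher.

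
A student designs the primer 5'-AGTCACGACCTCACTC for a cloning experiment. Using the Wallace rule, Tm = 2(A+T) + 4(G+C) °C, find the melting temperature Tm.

50°C

Counting bases: A=4, T=3, C=7, G=2
AT pairs contribute 7, GC pairs contribute 9.
Tm = 2×7 + 4×9 = 50°C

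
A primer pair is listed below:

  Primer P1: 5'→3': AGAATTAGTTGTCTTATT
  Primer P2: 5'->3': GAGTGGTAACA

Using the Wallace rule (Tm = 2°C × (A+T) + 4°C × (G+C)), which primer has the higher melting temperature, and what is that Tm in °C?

Primer P1, 44°C

Primer P1: A+T=14, G+C=4 → Tm = 2(14)+4(4) = 44°C
Primer P2: A+T=6, G+C=5 → Tm = 2(6)+4(5) = 32°C
44°C vs 32°C → primer P1 is higher.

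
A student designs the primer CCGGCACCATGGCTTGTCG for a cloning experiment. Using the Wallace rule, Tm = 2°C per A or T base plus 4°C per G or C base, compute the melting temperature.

64°C

Counting bases: T=4, A=2, G=6, C=7
AT pairs contribute 6, GC pairs contribute 13.
Tm = 4·13 + 2·6 = 52 + 12 = 64°C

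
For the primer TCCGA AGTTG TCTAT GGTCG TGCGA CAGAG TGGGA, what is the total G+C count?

Base counts: C=6, T=9, G=13, A=7
G+C = 13 + 6 = 19

19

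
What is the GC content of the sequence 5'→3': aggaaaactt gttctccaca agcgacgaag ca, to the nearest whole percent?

47%

T=5, C=8, G=7, A=12
G+C = 7 + 8 = 15 out of 32 bases
%GC = 15/32 × 100 = 46.88% ≈ 47%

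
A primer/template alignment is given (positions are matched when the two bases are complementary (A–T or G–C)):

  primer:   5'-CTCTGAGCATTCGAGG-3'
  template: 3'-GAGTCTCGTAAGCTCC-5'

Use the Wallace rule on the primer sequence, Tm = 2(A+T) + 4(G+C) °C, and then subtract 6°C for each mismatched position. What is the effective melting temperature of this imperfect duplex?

44°C

Primer base counts: A=3, T=4, G=5, C=4 → A+T=7, G+C=9
Perfect-match Tm = 2(7) + 4(9) = 14 + 36 = 50°C
Mismatches (positions where the bases are not complementary): 1 (at position 4)
Effective Tm = 50 − 1×6 = 50 − 6 = 44°C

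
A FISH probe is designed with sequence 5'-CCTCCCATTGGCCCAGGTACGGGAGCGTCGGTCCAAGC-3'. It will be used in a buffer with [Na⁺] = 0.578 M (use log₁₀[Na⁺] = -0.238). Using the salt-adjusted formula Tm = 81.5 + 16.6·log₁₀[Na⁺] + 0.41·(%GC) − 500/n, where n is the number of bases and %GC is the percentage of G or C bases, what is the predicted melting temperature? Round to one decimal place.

92.4°C

Length n = 38. Counting bases: C=14, G=12, T=6, A=6
G+C = 26, so %GC = 26/38 × 100 = 68.421%
Salt term: 16.6 × (-0.238) = -3.951
GC term: 0.41 × 68.421 = 28.053; length term: −500/38 = −13.158
Tm = 81.5 + (-3.951) + 28.053 − 13.158 = 92.444 → 92.4°C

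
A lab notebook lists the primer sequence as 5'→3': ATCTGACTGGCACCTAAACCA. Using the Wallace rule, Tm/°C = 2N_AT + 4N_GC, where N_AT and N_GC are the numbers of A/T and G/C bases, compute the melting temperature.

62°C

G=3, T=4, A=7, C=7
AT pairs contribute 11, GC pairs contribute 10.
Tm = 4·10 + 2·11 = 40 + 22 = 62°C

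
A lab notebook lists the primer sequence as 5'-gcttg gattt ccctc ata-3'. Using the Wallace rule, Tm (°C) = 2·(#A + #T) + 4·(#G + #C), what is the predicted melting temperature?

52°C

Base counts: C=5, T=7, A=3, G=3
A+T = 10, G+C = 8
Tm = 2(10) + 4(8) = 20 + 32 = 52°C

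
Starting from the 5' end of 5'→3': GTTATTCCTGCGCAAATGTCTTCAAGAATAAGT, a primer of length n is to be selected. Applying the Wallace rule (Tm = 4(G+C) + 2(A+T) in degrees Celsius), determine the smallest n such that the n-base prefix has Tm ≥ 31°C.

n = 11

First 10 bases: GTTATTCCTG → Tm = 28°C (< 31°C)
First 11 bases: GTTATTCCTGC → Tm = 32°C (≥ 31°C)
Since every base adds ≥2°C, Tm only increases with n, so the threshold is first crossed at n = 11.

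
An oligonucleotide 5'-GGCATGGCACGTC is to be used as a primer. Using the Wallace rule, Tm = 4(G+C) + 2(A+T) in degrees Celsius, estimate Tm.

44°C

Base counts: G=5, A=2, T=2, C=4
So N_AT = 4 and N_GC = 9.
Tm = 2(4) + 4(9) = 8 + 36 = 44°C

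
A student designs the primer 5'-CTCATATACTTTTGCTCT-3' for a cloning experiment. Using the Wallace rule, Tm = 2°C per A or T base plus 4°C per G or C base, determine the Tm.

48°C

Counting bases: C=5, G=1, T=9, A=3
So N_AT = 12 and N_GC = 6.
Tm = 2×12 + 4×6 = 48°C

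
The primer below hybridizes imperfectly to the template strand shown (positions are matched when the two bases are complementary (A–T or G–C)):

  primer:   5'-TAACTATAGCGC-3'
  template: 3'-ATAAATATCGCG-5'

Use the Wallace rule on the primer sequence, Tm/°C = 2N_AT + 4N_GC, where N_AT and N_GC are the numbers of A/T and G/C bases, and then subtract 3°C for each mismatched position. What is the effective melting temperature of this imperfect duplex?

28°C

Primer base counts: A=4, T=3, G=2, C=3 → A+T=7, G+C=5
Perfect-match Tm = 2(7) + 4(5) = 14 + 20 = 34°C
Mismatches (positions where the bases are not complementary): 2 (at positions 3, 4)
Effective Tm = 34 − 2×3 = 34 − 6 = 28°C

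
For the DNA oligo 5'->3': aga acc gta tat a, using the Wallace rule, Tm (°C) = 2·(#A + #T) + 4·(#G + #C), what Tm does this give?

C=2, A=6, G=2, T=3
So N_AT = 9 and N_GC = 4.
Tm = 2(9) + 4(4) = 18 + 16 = 34°C

34°C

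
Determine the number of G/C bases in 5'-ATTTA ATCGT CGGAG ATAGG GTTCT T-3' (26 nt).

10

Base counts: G=7, T=10, C=3, A=6
Total G or C: 7 + 3 = 10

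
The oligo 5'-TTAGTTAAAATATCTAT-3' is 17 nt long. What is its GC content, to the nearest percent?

12%

Counting bases: A=7, G=1, C=1, T=8
G+C = 1 + 1 = 2 out of 17 bases
%GC = 2/17 × 100 = 11.76% ≈ 12%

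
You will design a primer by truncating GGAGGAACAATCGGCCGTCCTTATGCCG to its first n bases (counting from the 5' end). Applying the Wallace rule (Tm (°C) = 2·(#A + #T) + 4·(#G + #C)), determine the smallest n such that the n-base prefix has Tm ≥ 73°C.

n = 24

First 23 bases: GGAGGAACAATCGGCCGTCCTTA → Tm = 72°C (< 73°C)
First 24 bases: GGAGGAACAATCGGCCGTCCTTAT → Tm = 74°C (≥ 73°C)
Since every base adds ≥2°C, Tm only increases with n, so the threshold is first crossed at n = 24.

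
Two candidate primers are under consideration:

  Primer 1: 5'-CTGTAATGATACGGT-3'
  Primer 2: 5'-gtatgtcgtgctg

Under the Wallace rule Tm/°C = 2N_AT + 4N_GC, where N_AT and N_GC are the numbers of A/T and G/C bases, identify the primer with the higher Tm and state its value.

Primer 1, 42°C

Primer 1: A+T=9, G+C=6 → Tm = 2(9)+4(6) = 42°C
Primer 2: A+T=6, G+C=7 → Tm = 2(6)+4(7) = 40°C
42°C vs 40°C → primer 1 is higher.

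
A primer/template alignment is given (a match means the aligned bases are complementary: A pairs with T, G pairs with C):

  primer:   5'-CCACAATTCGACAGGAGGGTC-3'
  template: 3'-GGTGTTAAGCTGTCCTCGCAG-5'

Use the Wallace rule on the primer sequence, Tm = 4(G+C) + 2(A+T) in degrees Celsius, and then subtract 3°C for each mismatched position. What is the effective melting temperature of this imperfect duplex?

63°C

Primer base counts: A=6, T=3, G=6, C=6 → A+T=9, G+C=12
Perfect-match Tm = 2(9) + 4(12) = 18 + 48 = 66°C
Mismatches (positions where the bases are not complementary): 1 (at position 18)
Effective Tm = 66 − 1×3 = 66 − 3 = 63°C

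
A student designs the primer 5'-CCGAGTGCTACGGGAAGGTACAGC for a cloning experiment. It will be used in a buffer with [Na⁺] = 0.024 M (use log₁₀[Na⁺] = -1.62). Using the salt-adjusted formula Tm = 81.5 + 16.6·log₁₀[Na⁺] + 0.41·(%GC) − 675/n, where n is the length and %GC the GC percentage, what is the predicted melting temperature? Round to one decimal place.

52.1°C

Length n = 24. Counting bases: C=6, T=3, A=6, G=9
G+C = 15, so %GC = 15/24 × 100 = 62.5%
Salt term: 16.6 × (-1.62) = -26.892
GC term: 0.41 × 62.5 = 25.625; length term: −675/24 = −28.125
Tm = 81.5 + (-26.892) + 25.625 − 28.125 = 52.108 → 52.1°C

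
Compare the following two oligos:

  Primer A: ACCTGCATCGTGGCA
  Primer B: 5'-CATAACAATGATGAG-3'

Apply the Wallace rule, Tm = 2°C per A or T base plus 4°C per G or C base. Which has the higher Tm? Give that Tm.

Primer A, 48°C

Primer A: A+T=6, G+C=9 → Tm = 2(6)+4(9) = 48°C
Primer B: A+T=10, G+C=5 → Tm = 2(10)+4(5) = 40°C
48°C vs 40°C → primer A is higher.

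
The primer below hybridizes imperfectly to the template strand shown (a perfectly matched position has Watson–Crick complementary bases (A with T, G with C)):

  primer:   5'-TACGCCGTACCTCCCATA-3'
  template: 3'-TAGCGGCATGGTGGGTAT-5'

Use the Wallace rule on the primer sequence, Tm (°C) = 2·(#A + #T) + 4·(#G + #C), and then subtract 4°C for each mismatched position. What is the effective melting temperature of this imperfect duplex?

Primer base counts: A=4, T=4, G=2, C=8 → A+T=8, G+C=10
Perfect-match Tm = 2(8) + 4(10) = 16 + 40 = 56°C
Mismatches (positions where the bases are not complementary): 3 (at positions 1, 2, 12)
Effective Tm = 56 − 3×4 = 56 − 12 = 44°C

44°C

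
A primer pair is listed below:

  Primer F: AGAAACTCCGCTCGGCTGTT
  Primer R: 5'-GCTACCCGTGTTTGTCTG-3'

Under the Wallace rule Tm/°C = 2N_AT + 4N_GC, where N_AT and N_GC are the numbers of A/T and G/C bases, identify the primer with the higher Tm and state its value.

Primer F: A+T=9, G+C=11 → Tm = 2(9)+4(11) = 62°C
Primer R: A+T=8, G+C=10 → Tm = 2(8)+4(10) = 56°C
62°C vs 56°C → primer F is higher.

Primer F, 62°C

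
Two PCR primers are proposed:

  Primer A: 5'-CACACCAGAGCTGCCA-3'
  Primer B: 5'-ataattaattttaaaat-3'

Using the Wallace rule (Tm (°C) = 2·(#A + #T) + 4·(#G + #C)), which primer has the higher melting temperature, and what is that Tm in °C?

Primer A, 52°C

Primer A: A+T=6, G+C=10 → Tm = 2(6)+4(10) = 52°C
Primer B: A+T=17, G+C=0 → Tm = 2(17)+4(0) = 34°C
52°C vs 34°C → primer A is higher.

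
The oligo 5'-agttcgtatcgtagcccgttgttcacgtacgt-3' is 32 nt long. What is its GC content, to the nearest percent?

50%

Counting bases: G=8, C=8, T=11, A=5
G+C = 8 + 8 = 16 out of 32 bases
%GC = 16/32 × 100 = 50% ≈ 50%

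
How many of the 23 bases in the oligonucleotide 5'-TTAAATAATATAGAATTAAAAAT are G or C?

1

Base counts: G=1, A=14, C=0, T=8
Total G or C: 1 + 0 = 1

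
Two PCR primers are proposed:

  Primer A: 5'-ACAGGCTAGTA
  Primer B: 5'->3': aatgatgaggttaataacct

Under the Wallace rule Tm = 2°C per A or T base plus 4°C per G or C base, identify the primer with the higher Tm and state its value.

Primer A: A+T=6, G+C=5 → Tm = 2(6)+4(5) = 32°C
Primer B: A+T=14, G+C=6 → Tm = 2(14)+4(6) = 52°C
32°C vs 52°C → primer B is higher.

Primer B, 52°C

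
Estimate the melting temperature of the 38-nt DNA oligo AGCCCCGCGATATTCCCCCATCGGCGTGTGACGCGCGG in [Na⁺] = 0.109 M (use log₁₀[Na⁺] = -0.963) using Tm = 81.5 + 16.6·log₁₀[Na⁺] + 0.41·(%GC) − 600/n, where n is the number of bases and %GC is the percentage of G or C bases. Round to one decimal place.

78.9°C

Length n = 38. Scanning the sequence gives A=5, C=15, T=6, G=12.
G+C = 27, so %GC = 27/38 × 100 = 71.053%
Salt term: 16.6 × (-0.963) = -15.986
GC term: 0.41 × 71.053 = 29.132; length term: −600/38 = −15.789
Tm = 81.5 + (-15.986) + 29.132 − 15.789 = 78.857 → 78.9°C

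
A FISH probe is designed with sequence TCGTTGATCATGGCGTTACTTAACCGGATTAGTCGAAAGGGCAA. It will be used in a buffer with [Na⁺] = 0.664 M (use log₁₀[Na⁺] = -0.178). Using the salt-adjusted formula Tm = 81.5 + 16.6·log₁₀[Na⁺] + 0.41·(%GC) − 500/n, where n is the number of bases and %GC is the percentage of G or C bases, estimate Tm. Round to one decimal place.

Length n = 44. Counting bases: A=12, T=12, G=12, C=8
G+C = 20, so %GC = 20/44 × 100 = 45.455%
Salt term: 16.6 × (-0.178) = -2.955
GC term: 0.41 × 45.455 = 18.637; length term: −500/44 = −11.364
Tm = 81.5 + (-2.955) + 18.637 − 11.364 = 85.818 → 85.8°C

85.8°C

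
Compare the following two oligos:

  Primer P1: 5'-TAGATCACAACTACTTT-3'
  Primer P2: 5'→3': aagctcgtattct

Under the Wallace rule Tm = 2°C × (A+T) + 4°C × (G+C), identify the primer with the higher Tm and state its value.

Primer P1: A+T=12, G+C=5 → Tm = 2(12)+4(5) = 44°C
Primer P2: A+T=8, G+C=5 → Tm = 2(8)+4(5) = 36°C
44°C vs 36°C → primer P1 is higher.

Primer P1, 44°C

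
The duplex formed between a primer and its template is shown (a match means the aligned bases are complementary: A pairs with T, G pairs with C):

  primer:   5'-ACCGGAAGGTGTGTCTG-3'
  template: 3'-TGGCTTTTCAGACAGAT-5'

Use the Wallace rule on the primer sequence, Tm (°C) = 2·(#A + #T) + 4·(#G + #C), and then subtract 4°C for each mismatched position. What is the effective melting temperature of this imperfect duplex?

38°C

Primer base counts: A=3, T=4, G=7, C=3 → A+T=7, G+C=10
Perfect-match Tm = 2(7) + 4(10) = 14 + 40 = 54°C
Mismatches (positions where the bases are not complementary): 4 (at positions 5, 8, 11, 17)
Effective Tm = 54 − 4×4 = 54 − 16 = 38°C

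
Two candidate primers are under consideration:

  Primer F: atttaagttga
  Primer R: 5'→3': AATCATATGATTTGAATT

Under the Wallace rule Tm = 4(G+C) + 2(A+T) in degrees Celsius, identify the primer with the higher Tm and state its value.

Primer F: A+T=9, G+C=2 → Tm = 2(9)+4(2) = 26°C
Primer R: A+T=15, G+C=3 → Tm = 2(15)+4(3) = 42°C
26°C vs 42°C → primer R is higher.

Primer R, 42°C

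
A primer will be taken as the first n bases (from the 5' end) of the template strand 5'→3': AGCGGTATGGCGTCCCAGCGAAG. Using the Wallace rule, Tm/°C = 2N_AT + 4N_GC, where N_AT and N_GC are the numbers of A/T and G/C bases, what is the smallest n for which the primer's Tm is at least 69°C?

First 20 bases: AGCGGTATGGCGTCCCAGCG → Tm = 68°C (< 69°C)
First 21 bases: AGCGGTATGGCGTCCCAGCGA → Tm = 70°C (≥ 69°C)
Since every base adds ≥2°C, Tm only increases with n, so the threshold is first crossed at n = 21.

n = 21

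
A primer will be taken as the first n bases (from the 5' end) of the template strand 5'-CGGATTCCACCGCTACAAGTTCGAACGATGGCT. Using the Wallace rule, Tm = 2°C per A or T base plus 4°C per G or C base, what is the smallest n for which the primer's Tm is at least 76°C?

First 24 bases: CGGATTCCACCGCTACAAGTTCGA → Tm = 74°C (< 76°C)
First 25 bases: CGGATTCCACCGCTACAAGTTCGAA → Tm = 76°C (≥ 76°C)
Since every base adds ≥2°C, Tm only increases with n, so the threshold is first crossed at n = 25.

n = 25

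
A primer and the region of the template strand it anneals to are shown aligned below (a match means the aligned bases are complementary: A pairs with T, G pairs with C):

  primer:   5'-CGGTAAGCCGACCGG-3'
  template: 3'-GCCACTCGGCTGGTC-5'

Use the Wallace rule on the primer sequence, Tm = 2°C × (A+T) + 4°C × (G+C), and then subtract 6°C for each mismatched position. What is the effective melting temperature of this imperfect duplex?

Primer base counts: A=3, T=1, G=6, C=5 → A+T=4, G+C=11
Perfect-match Tm = 2(4) + 4(11) = 8 + 44 = 52°C
Mismatches (positions where the bases are not complementary): 2 (at positions 5, 14)
Effective Tm = 52 − 2×6 = 52 − 12 = 40°C

40°C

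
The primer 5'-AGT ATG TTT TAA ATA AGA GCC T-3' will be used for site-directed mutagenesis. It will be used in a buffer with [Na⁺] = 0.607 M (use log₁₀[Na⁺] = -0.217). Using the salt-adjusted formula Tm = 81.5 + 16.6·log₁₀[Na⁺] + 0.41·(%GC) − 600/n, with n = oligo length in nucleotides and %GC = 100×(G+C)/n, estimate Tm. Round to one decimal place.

Length n = 22. Scanning the sequence gives C=2, T=8, G=4, A=8.
G+C = 6, so %GC = 6/22 × 100 = 27.273%
Salt term: 16.6 × (-0.217) = -3.602
GC term: 0.41 × 27.273 = 11.182; length term: −600/22 = −27.273
Tm = 81.5 + (-3.602) + 11.182 − 27.273 = 61.807 → 61.8°C

61.8°C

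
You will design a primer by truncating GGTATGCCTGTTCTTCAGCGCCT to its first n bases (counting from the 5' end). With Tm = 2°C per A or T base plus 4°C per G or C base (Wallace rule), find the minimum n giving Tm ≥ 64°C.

First 20 bases: GGTATGCCTGTTCTTCAGCG → Tm = 62°C (< 64°C)
First 21 bases: GGTATGCCTGTTCTTCAGCGC → Tm = 66°C (≥ 64°C)
Since every base adds ≥2°C, Tm only increases with n, so the threshold is first crossed at n = 21.

n = 21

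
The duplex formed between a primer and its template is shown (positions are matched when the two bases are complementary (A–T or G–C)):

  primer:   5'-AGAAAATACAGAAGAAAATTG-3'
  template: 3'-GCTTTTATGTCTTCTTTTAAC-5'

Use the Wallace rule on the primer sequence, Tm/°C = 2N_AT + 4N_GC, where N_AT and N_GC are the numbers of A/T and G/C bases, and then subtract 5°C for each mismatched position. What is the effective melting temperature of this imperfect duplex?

47°C

Primer base counts: A=13, T=3, G=4, C=1 → A+T=16, G+C=5
Perfect-match Tm = 2(16) + 4(5) = 32 + 20 = 52°C
Mismatches (positions where the bases are not complementary): 1 (at position 1)
Effective Tm = 52 − 1×5 = 52 − 5 = 47°C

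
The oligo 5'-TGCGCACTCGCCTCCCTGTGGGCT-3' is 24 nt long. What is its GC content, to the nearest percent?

71%

Counting bases: G=7, T=6, A=1, C=10
G+C = 7 + 10 = 17 out of 24 bases
%GC = 17/24 × 100 = 70.83% ≈ 71%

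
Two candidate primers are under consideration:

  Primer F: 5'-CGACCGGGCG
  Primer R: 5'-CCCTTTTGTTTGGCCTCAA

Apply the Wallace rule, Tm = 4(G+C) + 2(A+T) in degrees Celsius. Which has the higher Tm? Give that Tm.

Primer F: A+T=1, G+C=9 → Tm = 2(1)+4(9) = 38°C
Primer R: A+T=10, G+C=9 → Tm = 2(10)+4(9) = 56°C
38°C vs 56°C → primer R is higher.

Primer R, 56°C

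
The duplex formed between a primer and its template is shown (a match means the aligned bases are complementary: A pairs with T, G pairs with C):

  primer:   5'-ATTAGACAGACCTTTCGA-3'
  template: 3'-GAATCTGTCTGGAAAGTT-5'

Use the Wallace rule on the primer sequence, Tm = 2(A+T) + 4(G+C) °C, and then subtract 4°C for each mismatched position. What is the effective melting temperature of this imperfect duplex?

42°C

Primer base counts: A=6, T=5, G=3, C=4 → A+T=11, G+C=7
Perfect-match Tm = 2(11) + 4(7) = 22 + 28 = 50°C
Mismatches (positions where the bases are not complementary): 2 (at positions 1, 17)
Effective Tm = 50 − 2×4 = 50 − 8 = 42°C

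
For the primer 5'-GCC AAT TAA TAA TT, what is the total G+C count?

Scanning the sequence gives C=2, G=1, T=5, A=6.
G+C = 1 + 2 = 3

3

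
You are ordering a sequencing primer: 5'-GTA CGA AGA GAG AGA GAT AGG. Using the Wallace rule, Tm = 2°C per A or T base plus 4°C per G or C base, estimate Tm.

62°C

Base counts: G=9, A=9, C=1, T=2
So N_AT = 11 and N_GC = 10.
Tm = 2(11) + 4(10) = 22 + 40 = 62°C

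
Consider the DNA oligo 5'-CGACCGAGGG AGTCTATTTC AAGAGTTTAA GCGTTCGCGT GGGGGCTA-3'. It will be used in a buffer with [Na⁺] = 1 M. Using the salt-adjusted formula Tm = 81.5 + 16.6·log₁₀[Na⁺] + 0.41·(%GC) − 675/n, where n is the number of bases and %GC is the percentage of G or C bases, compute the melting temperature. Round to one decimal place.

Length n = 48. Base counts: A=10, C=9, G=17, T=12
G+C = 26, so %GC = 26/48 × 100 = 54.167%
Salt term: 16.6 × (0) = 0
GC term: 0.41 × 54.167 = 22.208; length term: −675/48 = −14.062
Tm = 81.5 + (0) + 22.208 − 14.062 = 89.646 → 89.6°C

89.6°C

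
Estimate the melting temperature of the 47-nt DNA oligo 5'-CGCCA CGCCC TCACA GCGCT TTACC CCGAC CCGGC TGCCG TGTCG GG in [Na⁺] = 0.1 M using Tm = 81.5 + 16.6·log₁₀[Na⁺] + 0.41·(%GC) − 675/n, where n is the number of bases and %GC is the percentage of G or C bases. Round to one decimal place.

81.1°C

Length n = 47. Base counts: A=5, G=13, C=22, T=7
G+C = 35, so %GC = 35/47 × 100 = 74.468%
Salt term: 16.6 × (-1) = -16.6
GC term: 0.41 × 74.468 = 30.532; length term: −675/47 = −14.362
Tm = 81.5 + (-16.6) + 30.532 − 14.362 = 81.07 → 81.1°C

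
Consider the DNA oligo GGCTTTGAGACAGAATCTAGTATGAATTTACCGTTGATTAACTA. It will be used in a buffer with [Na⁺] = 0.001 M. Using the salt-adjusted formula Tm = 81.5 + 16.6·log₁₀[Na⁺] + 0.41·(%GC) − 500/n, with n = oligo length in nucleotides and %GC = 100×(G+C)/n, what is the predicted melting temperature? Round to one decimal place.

34.3°C

Length n = 44. Base counts: C=6, T=15, G=9, A=14
G+C = 15, so %GC = 15/44 × 100 = 34.091%
Salt term: 16.6 × (-3) = -49.8
GC term: 0.41 × 34.091 = 13.977; length term: −500/44 = −11.364
Tm = 81.5 + (-49.8) + 13.977 − 11.364 = 34.313 → 34.3°C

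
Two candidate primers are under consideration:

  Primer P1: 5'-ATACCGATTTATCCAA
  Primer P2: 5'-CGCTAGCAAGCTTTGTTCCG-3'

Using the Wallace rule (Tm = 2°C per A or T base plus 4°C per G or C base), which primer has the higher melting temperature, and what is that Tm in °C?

Primer P2, 62°C

Primer P1: A+T=11, G+C=5 → Tm = 2(11)+4(5) = 42°C
Primer P2: A+T=9, G+C=11 → Tm = 2(9)+4(11) = 62°C
42°C vs 62°C → primer P2 is higher.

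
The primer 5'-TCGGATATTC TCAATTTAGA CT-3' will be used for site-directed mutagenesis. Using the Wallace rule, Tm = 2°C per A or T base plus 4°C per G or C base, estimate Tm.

Counting bases: C=4, G=3, A=6, T=9
So N_AT = 15 and N_GC = 7.
Tm = 2×15 + 4×7 = 58°C

58°C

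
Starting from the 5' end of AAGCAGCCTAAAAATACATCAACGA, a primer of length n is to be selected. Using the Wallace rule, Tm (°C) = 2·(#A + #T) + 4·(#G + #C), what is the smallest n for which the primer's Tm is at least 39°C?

First 14 bases: AAGCAGCCTAAAAA → Tm = 38°C (< 39°C)
First 15 bases: AAGCAGCCTAAAAAT → Tm = 40°C (≥ 39°C)
Since every base adds ≥2°C, Tm only increases with n, so the threshold is first crossed at n = 15.

n = 15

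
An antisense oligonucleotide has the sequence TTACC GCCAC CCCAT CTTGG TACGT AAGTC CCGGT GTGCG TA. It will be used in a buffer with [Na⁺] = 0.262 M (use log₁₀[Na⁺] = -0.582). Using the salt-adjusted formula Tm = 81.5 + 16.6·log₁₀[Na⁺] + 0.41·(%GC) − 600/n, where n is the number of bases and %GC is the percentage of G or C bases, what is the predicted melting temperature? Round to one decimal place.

81.0°C

Length n = 42. G=10, C=14, A=7, T=11
G+C = 24, so %GC = 24/42 × 100 = 57.143%
Salt term: 16.6 × (-0.582) = -9.661
GC term: 0.41 × 57.143 = 23.429; length term: −600/42 = −14.286
Tm = 81.5 + (-9.661) + 23.429 − 14.286 = 80.982 → 81.0°C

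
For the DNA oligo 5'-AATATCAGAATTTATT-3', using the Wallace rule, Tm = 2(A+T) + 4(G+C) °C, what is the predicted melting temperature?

Base counts: T=7, G=1, A=7, C=1
AT pairs contribute 14, GC pairs contribute 2.
Tm = 4·2 + 2·14 = 8 + 28 = 36°C

36°C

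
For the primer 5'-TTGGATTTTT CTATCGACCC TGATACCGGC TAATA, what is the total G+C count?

14

Base counts: C=8, T=13, G=6, A=8
Total G or C: 6 + 8 = 14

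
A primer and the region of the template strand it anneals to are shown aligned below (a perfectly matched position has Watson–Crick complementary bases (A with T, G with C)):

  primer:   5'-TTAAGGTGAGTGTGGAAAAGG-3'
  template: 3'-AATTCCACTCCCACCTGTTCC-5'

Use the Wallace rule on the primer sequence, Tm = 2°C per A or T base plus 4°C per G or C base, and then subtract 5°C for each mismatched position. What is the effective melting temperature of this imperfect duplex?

50°C

Primer base counts: A=7, T=5, G=9, C=0 → A+T=12, G+C=9
Perfect-match Tm = 2(12) + 4(9) = 24 + 36 = 60°C
Mismatches (positions where the bases are not complementary): 2 (at positions 11, 17)
Effective Tm = 60 − 2×5 = 60 − 10 = 50°C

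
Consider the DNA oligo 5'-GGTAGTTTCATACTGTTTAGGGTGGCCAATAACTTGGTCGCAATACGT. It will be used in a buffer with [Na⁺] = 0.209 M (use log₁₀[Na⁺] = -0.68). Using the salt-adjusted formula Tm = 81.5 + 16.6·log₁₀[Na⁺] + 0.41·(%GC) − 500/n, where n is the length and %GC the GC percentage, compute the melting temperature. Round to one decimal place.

Length n = 48. G=13, A=11, T=16, C=8
G+C = 21, so %GC = 21/48 × 100 = 43.75%
Salt term: 16.6 × (-0.68) = -11.288
GC term: 0.41 × 43.75 = 17.938; length term: −500/48 = −10.417
Tm = 81.5 + (-11.288) + 17.938 − 10.417 = 77.733 → 77.7°C

77.7°C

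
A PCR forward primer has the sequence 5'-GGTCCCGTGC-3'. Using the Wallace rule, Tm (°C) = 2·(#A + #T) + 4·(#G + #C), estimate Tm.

36°C

Base counts: A=0, T=2, G=4, C=4
A+T = 2, G+C = 8
Tm = 2×2 + 4×8 = 36°C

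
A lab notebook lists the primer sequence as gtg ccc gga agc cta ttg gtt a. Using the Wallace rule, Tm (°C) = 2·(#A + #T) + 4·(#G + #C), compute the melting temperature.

68°C

Scanning the sequence gives T=6, C=5, A=4, G=7.
A+T = 10, G+C = 12
Tm = 2(10) + 4(12) = 20 + 48 = 68°C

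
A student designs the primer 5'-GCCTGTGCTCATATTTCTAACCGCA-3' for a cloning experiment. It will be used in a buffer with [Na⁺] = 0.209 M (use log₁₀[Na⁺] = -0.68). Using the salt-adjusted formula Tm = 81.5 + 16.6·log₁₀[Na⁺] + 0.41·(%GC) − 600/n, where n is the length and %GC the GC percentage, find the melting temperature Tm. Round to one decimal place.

65.9°C

Length n = 25. Counting bases: A=5, C=8, G=4, T=8
G+C = 12, so %GC = 12/25 × 100 = 48%
Salt term: 16.6 × (-0.68) = -11.288
GC term: 0.41 × 48 = 19.68; length term: −600/25 = −24
Tm = 81.5 + (-11.288) + 19.68 − 24 = 65.892 → 65.9°C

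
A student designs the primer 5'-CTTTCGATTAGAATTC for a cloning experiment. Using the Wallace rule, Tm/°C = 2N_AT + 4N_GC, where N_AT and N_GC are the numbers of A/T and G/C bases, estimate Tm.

42°C

Base counts: A=4, C=3, T=7, G=2
AT pairs contribute 11, GC pairs contribute 5.
Tm = 2(11) + 4(5) = 22 + 20 = 42°C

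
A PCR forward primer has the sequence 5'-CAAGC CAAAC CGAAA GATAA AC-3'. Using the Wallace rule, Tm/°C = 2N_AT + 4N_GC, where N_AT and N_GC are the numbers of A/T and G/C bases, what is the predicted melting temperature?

Scanning the sequence gives G=3, A=12, C=6, T=1.
So N_AT = 13 and N_GC = 9.
Tm = 2(13) + 4(9) = 26 + 36 = 62°C

62°C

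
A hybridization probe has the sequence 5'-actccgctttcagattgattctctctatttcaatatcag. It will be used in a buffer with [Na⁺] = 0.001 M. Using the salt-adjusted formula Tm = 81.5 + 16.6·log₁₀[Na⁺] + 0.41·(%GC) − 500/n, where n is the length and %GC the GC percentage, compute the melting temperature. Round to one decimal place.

33.6°C

Length n = 39. G=4, T=16, C=10, A=9
G+C = 14, so %GC = 14/39 × 100 = 35.897%
Salt term: 16.6 × (-3) = -49.8
GC term: 0.41 × 35.897 = 14.718; length term: −500/39 = −12.821
Tm = 81.5 + (-49.8) + 14.718 − 12.821 = 33.597 → 33.6°C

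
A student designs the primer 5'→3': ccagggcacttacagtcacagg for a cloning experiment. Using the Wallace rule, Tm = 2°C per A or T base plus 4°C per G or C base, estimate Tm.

70°C

Scanning the sequence gives A=6, G=6, C=7, T=3.
So N_AT = 9 and N_GC = 13.
Tm = 2(9) + 4(13) = 18 + 52 = 70°C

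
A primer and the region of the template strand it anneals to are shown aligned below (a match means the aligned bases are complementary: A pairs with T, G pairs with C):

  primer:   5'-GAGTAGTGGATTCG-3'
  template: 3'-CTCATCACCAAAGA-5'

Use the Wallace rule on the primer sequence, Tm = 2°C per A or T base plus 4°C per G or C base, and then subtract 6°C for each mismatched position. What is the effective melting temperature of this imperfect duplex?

30°C

Primer base counts: A=3, T=4, G=6, C=1 → A+T=7, G+C=7
Perfect-match Tm = 2(7) + 4(7) = 14 + 28 = 42°C
Mismatches (positions where the bases are not complementary): 2 (at positions 10, 14)
Effective Tm = 42 − 2×6 = 42 − 12 = 30°C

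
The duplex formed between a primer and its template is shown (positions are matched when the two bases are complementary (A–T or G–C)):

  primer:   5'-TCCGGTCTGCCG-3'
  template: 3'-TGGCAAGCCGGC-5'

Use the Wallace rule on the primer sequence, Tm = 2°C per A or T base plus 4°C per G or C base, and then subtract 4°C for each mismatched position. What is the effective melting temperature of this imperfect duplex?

30°C

Primer base counts: A=0, T=3, G=4, C=5 → A+T=3, G+C=9
Perfect-match Tm = 2(3) + 4(9) = 6 + 36 = 42°C
Mismatches (positions where the bases are not complementary): 3 (at positions 1, 5, 8)
Effective Tm = 42 − 3×4 = 42 − 12 = 30°C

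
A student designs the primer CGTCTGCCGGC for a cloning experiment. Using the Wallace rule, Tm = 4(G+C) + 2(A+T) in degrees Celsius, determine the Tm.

Counting bases: G=4, A=0, C=5, T=2
So N_AT = 2 and N_GC = 9.
Tm = 2(2) + 4(9) = 4 + 36 = 40°C

40°C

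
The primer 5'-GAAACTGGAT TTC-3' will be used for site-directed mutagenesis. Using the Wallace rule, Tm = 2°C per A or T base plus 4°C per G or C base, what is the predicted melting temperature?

G=3, A=4, T=4, C=2
A+T = 8, G+C = 5
Tm = 4·5 + 2·8 = 20 + 16 = 36°C

36°C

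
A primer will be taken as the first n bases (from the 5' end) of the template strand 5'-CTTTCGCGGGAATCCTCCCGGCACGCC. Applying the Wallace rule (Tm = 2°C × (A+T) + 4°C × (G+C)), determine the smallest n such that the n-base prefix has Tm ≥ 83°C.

First 24 bases: CTTTCGCGGGAATCCTCCCGGCAC → Tm = 80°C (< 83°C)
First 25 bases: CTTTCGCGGGAATCCTCCCGGCACG → Tm = 84°C (≥ 83°C)
Since every base adds ≥2°C, Tm only increases with n, so the threshold is first crossed at n = 25.

n = 25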